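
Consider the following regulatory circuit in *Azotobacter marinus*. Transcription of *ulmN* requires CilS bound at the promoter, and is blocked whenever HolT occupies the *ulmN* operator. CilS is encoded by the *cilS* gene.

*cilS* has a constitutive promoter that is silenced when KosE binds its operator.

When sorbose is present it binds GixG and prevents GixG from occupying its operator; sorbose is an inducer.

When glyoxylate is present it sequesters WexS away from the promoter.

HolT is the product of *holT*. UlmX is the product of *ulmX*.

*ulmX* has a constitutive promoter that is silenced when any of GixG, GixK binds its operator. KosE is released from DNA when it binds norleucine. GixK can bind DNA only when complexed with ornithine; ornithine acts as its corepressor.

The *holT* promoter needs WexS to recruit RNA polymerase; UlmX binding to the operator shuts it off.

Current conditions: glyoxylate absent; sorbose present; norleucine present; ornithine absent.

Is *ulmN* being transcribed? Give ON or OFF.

ON

Sorbose is present, so GixG is inactive.
Ornithine is absent, so GixK is inactive.
With no repressor bound, *ulmX* is transcribed.
So UlmX is produced and active.
Glyoxylate is absent, so WexS is active.
With repressor UlmX bound, *holT* is not transcribed.
So HolT is not produced.
Norleucine is present, so KosE is inactive.
With no repressor bound, *cilS* is transcribed.
So CilS is produced and active.
No repressor is bound and CilS is active, so *ulmN* is transcribed.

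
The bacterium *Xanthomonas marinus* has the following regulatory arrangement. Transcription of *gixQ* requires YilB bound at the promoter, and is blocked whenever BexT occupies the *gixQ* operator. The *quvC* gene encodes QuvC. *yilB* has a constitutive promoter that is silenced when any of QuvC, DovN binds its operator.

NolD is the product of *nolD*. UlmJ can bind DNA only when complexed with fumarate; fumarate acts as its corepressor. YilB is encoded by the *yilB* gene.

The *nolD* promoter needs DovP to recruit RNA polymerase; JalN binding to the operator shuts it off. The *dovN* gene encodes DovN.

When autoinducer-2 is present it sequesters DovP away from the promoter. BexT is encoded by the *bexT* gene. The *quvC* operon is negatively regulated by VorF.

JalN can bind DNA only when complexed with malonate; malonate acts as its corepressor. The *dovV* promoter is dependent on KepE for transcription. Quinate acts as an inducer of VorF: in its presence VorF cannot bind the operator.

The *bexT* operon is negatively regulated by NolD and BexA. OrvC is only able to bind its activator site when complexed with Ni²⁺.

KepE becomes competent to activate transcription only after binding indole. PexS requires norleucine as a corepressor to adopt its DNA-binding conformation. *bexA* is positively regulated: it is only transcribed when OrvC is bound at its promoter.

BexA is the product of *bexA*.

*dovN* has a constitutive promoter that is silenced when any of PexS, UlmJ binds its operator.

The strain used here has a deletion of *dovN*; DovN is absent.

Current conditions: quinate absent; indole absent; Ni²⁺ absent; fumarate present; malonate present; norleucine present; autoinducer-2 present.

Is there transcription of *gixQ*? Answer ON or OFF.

Malonate is present, so JalN is active.
Autoinducer-2 is present, so DovP is inactive.
With repressor JalN bound, *nolD* is not transcribed.
So NolD is not produced.
Ni²⁺ is absent, so OrvC is inactive.
Required activator OrvC is absent, so *bexA* is not transcribed.
So BexA is not produced.
With no repressor bound, *bexT* is transcribed.
So BexT is produced and active.
Quinate is absent, so VorF is active.
With repressor VorF bound, *quvC* is not transcribed.
So QuvC is not produced.
DovN is non-functional in this strain, so it has no effect.
With no repressor bound, *yilB* is transcribed.
So YilB is produced and active.
With repressor BexT bound, *gixQ* is not transcribed.

OFF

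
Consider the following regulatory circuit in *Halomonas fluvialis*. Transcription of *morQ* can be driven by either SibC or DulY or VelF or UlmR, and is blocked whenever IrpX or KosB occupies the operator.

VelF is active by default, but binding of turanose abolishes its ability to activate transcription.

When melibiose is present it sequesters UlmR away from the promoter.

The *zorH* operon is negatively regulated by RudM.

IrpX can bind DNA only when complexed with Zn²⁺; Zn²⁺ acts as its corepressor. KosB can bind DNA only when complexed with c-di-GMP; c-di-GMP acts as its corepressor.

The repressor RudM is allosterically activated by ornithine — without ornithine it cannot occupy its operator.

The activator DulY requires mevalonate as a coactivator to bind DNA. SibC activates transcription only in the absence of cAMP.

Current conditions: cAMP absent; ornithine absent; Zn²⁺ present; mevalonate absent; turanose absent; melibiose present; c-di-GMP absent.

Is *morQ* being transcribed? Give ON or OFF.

Zn²⁺ is present, so IrpX is active.
c-di-GMP is absent, so KosB is inactive.
cAMP is absent, so SibC is active.
Mevalonate is absent, so DulY is inactive.
Turanose is absent, so VelF is active.
Melibiose is present, so UlmR is inactive.
With repressor IrpX bound, *morQ* is not transcribed.

OFF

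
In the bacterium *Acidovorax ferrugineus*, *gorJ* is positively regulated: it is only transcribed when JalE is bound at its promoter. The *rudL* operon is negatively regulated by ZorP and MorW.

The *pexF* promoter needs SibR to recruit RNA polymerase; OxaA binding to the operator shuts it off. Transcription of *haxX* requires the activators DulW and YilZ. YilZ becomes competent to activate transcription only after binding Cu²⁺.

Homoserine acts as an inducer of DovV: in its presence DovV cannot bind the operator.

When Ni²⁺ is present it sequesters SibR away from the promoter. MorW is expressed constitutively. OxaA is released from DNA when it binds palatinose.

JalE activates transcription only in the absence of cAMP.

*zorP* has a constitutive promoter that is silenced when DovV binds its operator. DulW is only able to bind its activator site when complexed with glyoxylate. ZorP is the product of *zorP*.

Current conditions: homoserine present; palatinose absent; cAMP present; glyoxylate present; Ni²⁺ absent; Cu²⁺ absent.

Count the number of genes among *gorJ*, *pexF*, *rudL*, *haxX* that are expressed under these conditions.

0

cAMP is present, so JalE is inactive.
Required activator JalE is absent, so *gorJ* is not transcribed.
→ *gorJ* is OFF.
Ni²⁺ is absent, so SibR is active.
Palatinose is absent, so OxaA is active.
With repressor OxaA bound, *pexF* is not transcribed.
→ *pexF* is OFF.
Homoserine is present, so DovV is inactive.
With no repressor bound, *zorP* is transcribed.
So ZorP is produced and active.
MorW is produced constitutively and is active.
With repressor ZorP bound, *rudL* is not transcribed.
→ *rudL* is OFF.
Glyoxylate is present, so DulW is active.
Cu²⁺ is absent, so YilZ is inactive.
Required activator YilZ is absent, so *haxX* is not transcribed.
→ *haxX* is OFF.
0 of the 4 genes are transcribed.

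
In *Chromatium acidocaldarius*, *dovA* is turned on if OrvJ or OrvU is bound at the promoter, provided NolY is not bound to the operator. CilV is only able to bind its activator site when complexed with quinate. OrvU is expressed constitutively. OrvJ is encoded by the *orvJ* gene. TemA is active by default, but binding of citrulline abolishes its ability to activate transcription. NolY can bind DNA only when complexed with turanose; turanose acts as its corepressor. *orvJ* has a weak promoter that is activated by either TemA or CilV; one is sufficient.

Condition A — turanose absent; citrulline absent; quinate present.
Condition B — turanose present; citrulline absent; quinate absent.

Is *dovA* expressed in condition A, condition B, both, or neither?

Condition A:
Turanose is absent, so NolY is inactive.
Citrulline is absent, so TemA is active.
Quinate is present, so CilV is active.
Activator TemA is present, so *orvJ* is transcribed.
So OrvJ is produced and active.
OrvU is produced constitutively and is active.
Activator OrvJ is present, so *dovA* is transcribed.
→ *dovA* is ON in A.
Condition B:
Turanose is present, so NolY is active.
Citrulline is absent, so TemA is active.
Quinate is absent, so CilV is inactive.
Activator TemA is present, so *orvJ* is transcribed.
So OrvJ is produced and active.
OrvU is produced constitutively and is active.
With repressor NolY bound, *dovA* is not transcribed.
→ *dovA* is OFF in B.

A only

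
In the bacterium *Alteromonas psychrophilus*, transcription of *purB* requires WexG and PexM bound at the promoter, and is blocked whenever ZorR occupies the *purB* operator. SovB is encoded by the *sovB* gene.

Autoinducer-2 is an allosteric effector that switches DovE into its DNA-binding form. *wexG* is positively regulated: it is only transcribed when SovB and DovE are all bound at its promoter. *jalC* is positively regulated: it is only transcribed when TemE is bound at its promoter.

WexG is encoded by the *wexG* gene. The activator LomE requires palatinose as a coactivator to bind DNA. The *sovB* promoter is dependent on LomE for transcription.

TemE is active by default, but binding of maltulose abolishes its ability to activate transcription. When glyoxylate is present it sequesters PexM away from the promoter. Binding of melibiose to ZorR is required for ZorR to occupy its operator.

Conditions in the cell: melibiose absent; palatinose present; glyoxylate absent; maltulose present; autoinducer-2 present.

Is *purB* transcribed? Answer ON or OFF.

ON

Palatinose is present, so LomE is active.
No repressor is bound and LomE is active, so *sovB* is transcribed.
So SovB is produced and active.
Autoinducer-2 is present, so DovE is active.
No repressor is bound and SovB and DovE are active, so *wexG* is transcribed.
So WexG is produced and active.
Glyoxylate is absent, so PexM is active.
Melibiose is absent, so ZorR is inactive.
No repressor is bound and WexG and PexM are active, so *purB* is transcribed.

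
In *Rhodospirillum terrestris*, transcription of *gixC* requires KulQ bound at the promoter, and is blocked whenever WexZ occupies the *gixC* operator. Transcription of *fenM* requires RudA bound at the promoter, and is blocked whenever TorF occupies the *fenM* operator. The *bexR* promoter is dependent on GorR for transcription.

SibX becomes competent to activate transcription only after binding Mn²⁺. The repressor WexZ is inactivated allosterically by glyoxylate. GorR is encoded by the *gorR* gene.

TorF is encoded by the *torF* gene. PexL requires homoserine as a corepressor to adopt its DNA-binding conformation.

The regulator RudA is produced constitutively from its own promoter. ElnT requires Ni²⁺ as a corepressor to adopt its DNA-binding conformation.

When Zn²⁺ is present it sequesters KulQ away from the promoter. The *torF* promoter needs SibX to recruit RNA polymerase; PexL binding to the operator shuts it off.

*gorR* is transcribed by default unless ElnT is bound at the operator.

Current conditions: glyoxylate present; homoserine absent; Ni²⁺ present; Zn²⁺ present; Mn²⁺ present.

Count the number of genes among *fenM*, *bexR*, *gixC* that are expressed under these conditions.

Mn²⁺ is present, so SibX is active.
Homoserine is absent, so PexL is inactive.
No repressor is bound and SibX is active, so *torF* is transcribed.
So TorF is produced and active.
RudA is produced constitutively and is active.
With repressor TorF bound, *fenM* is not transcribed.
→ *fenM* is OFF.
Ni²⁺ is present, so ElnT is active.
With repressor ElnT bound, *gorR* is not transcribed.
So GorR is not produced.
Required activator GorR is absent, so *bexR* is not transcribed.
→ *bexR* is OFF.
Zn²⁺ is present, so KulQ is inactive.
Glyoxylate is present, so WexZ is inactive.
Required activator KulQ is absent, so *gixC* is not transcribed.
→ *gixC* is OFF.
0 of the 3 genes are transcribed.

0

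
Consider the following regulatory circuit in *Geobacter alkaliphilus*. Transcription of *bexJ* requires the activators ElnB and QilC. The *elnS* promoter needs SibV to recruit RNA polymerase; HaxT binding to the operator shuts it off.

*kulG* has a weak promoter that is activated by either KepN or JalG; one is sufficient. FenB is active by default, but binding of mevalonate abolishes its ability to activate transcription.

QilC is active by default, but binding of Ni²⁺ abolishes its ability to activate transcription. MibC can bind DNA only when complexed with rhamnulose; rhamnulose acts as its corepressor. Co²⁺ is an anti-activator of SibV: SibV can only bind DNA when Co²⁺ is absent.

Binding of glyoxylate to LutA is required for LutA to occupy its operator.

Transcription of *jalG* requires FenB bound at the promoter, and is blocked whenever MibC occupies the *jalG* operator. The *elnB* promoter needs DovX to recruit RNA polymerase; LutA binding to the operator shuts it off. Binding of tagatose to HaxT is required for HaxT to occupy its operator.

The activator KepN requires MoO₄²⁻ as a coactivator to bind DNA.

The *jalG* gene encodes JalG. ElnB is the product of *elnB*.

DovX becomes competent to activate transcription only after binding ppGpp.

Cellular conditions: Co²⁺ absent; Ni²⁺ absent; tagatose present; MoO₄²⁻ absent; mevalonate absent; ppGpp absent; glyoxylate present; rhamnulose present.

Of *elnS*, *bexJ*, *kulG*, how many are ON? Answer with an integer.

Co²⁺ is absent, so SibV is active.
Tagatose is present, so HaxT is active.
With repressor HaxT bound, *elnS* is not transcribed.
→ *elnS* is OFF.
ppGpp is absent, so DovX is inactive.
Glyoxylate is present, so LutA is active.
With repressor LutA bound, *elnB* is not transcribed.
So ElnB is not produced.
Ni²⁺ is absent, so QilC is active.
Required activator ElnB is absent, so *bexJ* is not transcribed.
→ *bexJ* is OFF.
MoO₄²⁻ is absent, so KepN is inactive.
Rhamnulose is present, so MibC is active.
Mevalonate is absent, so FenB is active.
With repressor MibC bound, *jalG* is not transcribed.
So JalG is not produced.
No activator is available at the *kulG* promoter, so *kulG* is not transcribed.
→ *kulG* is OFF.
0 of the 3 genes are transcribed.

0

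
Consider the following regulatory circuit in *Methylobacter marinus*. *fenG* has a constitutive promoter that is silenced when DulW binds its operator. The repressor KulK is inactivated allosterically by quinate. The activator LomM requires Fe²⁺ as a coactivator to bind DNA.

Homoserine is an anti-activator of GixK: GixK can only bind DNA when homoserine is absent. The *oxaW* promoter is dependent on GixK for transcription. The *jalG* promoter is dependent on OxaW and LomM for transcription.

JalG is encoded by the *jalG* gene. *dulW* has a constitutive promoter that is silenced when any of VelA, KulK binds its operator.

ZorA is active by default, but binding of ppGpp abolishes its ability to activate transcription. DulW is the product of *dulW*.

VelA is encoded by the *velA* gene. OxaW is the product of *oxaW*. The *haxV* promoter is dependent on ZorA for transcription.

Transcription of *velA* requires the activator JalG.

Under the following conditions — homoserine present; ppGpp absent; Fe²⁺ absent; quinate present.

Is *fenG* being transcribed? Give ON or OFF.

OFF

Homoserine is present, so GixK is inactive.
Required activator GixK is absent, so *oxaW* is not transcribed.
So OxaW is not produced.
Fe²⁺ is absent, so LomM is inactive.
Required activator OxaW is absent, so *jalG* is not transcribed.
So JalG is not produced.
Required activator JalG is absent, so *velA* is not transcribed.
So VelA is not produced.
Quinate is present, so KulK is inactive.
With no repressor bound, *dulW* is transcribed.
So DulW is produced and active.
With repressor DulW bound, *fenG* is not transcribed.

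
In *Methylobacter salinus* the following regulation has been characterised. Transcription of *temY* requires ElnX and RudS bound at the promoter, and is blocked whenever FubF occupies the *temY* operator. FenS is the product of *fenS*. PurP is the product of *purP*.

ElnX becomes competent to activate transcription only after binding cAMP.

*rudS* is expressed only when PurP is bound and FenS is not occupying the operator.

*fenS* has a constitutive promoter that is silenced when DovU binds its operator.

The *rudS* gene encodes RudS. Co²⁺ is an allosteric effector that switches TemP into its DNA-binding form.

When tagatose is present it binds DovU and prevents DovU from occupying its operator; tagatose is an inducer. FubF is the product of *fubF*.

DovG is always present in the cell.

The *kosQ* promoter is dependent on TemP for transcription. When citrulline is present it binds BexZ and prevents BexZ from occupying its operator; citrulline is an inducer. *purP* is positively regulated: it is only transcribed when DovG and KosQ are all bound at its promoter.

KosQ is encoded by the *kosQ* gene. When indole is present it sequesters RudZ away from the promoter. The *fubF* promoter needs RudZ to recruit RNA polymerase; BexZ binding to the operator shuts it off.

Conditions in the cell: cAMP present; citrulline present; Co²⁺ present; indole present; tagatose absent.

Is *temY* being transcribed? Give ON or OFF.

Indole is present, so RudZ is inactive.
Citrulline is present, so BexZ is inactive.
Required activator RudZ is absent, so *fubF* is not transcribed.
So FubF is not produced.
cAMP is present, so ElnX is active.
DovG is produced constitutively and is active.
Co²⁺ is present, so TemP is active.
No repressor is bound and TemP is active, so *kosQ* is transcribed.
So KosQ is produced and active.
No repressor is bound and DovG and KosQ are active, so *purP* is transcribed.
So PurP is produced and active.
Tagatose is absent, so DovU is active.
With repressor DovU bound, *fenS* is not transcribed.
So FenS is not produced.
No repressor is bound and PurP is active, so *rudS* is transcribed.
So RudS is produced and active.
No repressor is bound and ElnX and RudS are active, so *temY* is transcribed.

ON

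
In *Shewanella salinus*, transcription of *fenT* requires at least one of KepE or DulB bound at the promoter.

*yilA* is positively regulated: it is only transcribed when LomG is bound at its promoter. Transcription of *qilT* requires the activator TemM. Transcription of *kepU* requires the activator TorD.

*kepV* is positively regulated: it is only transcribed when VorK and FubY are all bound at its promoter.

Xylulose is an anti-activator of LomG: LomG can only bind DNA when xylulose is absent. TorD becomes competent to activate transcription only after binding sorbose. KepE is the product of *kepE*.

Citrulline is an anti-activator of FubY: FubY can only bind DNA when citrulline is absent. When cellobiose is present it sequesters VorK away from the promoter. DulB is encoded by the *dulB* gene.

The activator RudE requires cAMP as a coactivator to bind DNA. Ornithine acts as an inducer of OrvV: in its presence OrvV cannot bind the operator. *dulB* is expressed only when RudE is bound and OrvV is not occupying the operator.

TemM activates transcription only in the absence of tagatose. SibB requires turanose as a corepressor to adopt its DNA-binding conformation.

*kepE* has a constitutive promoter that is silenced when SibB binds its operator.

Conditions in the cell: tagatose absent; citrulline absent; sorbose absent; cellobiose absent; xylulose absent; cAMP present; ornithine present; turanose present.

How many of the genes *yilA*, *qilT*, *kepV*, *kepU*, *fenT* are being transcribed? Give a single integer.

4

Xylulose is absent, so LomG is active.
No repressor is bound and LomG is active, so *yilA* is transcribed.
→ *yilA* is ON.
Tagatose is absent, so TemM is active.
No repressor is bound and TemM is active, so *qilT* is transcribed.
→ *qilT* is ON.
Cellobiose is absent, so VorK is active.
Citrulline is absent, so FubY is active.
No repressor is bound and VorK and FubY are active, so *kepV* is transcribed.
→ *kepV* is ON.
Sorbose is absent, so TorD is inactive.
Required activator TorD is absent, so *kepU* is not transcribed.
→ *kepU* is OFF.
Turanose is present, so SibB is active.
With repressor SibB bound, *kepE* is not transcribed.
So KepE is not produced.
cAMP is present, so RudE is active.
Ornithine is present, so OrvV is inactive.
No repressor is bound and RudE is active, so *dulB* is transcribed.
So DulB is produced and active.
Activator DulB is present, so *fenT* is transcribed.
→ *fenT* is ON.
4 of the 5 genes are transcribed.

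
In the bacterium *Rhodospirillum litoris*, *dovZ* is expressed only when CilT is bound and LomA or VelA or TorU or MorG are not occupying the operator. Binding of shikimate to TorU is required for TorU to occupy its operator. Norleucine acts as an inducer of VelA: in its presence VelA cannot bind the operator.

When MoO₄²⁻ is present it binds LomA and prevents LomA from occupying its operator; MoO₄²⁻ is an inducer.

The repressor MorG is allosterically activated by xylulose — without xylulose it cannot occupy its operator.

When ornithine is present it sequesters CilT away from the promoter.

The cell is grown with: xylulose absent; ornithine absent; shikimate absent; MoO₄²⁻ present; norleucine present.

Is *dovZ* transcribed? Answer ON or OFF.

MoO₄²⁻ is present, so LomA is inactive.
Ornithine is absent, so CilT is active.
Norleucine is present, so VelA is inactive.
Shikimate is absent, so TorU is inactive.
Xylulose is absent, so MorG is inactive.
No repressor is bound and CilT is active, so *dovZ* is transcribed.

ON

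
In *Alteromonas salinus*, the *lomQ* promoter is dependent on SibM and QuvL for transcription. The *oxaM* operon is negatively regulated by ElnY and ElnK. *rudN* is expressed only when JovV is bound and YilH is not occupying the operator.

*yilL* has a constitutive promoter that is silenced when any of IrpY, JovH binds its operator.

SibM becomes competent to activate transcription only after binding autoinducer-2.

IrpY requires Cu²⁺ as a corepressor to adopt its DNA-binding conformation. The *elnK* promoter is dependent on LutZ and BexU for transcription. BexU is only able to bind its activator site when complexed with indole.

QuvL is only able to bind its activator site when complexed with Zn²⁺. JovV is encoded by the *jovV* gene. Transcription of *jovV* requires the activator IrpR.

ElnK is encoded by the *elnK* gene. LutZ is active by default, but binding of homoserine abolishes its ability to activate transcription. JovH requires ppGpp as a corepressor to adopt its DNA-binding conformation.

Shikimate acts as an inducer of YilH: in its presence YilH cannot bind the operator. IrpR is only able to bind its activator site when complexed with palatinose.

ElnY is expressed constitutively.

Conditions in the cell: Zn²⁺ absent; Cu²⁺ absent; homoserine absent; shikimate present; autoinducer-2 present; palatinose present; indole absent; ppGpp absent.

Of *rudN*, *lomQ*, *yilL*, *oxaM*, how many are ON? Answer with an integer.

2

Palatinose is present, so IrpR is active.
No repressor is bound and IrpR is active, so *jovV* is transcribed.
So JovV is produced and active.
Shikimate is present, so YilH is inactive.
No repressor is bound and JovV is active, so *rudN* is transcribed.
→ *rudN* is ON.
Autoinducer-2 is present, so SibM is active.
Zn²⁺ is absent, so QuvL is inactive.
Required activator QuvL is absent, so *lomQ* is not transcribed.
→ *lomQ* is OFF.
Cu²⁺ is absent, so IrpY is inactive.
ppGpp is absent, so JovH is inactive.
With no repressor bound, *yilL* is transcribed.
→ *yilL* is ON.
ElnY is produced constitutively and is active.
Homoserine is absent, so LutZ is active.
Indole is absent, so BexU is inactive.
Required activator BexU is absent, so *elnK* is not transcribed.
So ElnK is not produced.
With repressor ElnY bound, *oxaM* is not transcribed.
→ *oxaM* is OFF.
2 of the 4 genes are transcribed.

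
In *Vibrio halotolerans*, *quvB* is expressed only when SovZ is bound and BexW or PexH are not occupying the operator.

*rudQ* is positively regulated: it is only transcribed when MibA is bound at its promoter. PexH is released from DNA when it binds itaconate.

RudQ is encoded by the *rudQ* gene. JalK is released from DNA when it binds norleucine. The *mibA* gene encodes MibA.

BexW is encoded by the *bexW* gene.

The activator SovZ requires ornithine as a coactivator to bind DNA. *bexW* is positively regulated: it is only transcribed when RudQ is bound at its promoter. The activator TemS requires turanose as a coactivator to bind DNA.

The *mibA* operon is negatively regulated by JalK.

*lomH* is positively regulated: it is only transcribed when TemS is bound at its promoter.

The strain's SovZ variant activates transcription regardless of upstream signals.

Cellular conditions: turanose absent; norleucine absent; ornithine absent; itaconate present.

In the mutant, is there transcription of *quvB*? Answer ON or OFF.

Norleucine is absent, so JalK is active.
With repressor JalK bound, *mibA* is not transcribed.
So MibA is not produced.
Required activator MibA is absent, so *rudQ* is not transcribed.
So RudQ is not produced.
Required activator RudQ is absent, so *bexW* is not transcribed.
So BexW is not produced.
Itaconate is present, so PexH is inactive.
SovZ is constitutively active in this strain.
No repressor is bound and SovZ is active, so *quvB* is transcribed.

ON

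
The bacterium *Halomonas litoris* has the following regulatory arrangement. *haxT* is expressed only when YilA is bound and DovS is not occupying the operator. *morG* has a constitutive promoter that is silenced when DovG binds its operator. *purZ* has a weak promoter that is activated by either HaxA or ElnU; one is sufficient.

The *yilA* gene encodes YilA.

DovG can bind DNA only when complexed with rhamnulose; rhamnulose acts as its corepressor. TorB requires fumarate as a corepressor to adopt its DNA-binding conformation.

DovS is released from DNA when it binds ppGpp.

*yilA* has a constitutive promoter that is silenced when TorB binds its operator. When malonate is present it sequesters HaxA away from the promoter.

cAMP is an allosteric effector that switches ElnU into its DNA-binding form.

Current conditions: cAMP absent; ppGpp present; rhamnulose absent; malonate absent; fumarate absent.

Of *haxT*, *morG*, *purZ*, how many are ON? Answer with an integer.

3

ppGpp is present, so DovS is inactive.
Fumarate is absent, so TorB is inactive.
With no repressor bound, *yilA* is transcribed.
So YilA is produced and active.
No repressor is bound and YilA is active, so *haxT* is transcribed.
→ *haxT* is ON.
Rhamnulose is absent, so DovG is inactive.
With no repressor bound, *morG* is transcribed.
→ *morG* is ON.
Malonate is absent, so HaxA is active.
cAMP is absent, so ElnU is inactive.
Activator HaxA is present, so *purZ* is transcribed.
→ *purZ* is ON.
3 of the 3 genes are transcribed.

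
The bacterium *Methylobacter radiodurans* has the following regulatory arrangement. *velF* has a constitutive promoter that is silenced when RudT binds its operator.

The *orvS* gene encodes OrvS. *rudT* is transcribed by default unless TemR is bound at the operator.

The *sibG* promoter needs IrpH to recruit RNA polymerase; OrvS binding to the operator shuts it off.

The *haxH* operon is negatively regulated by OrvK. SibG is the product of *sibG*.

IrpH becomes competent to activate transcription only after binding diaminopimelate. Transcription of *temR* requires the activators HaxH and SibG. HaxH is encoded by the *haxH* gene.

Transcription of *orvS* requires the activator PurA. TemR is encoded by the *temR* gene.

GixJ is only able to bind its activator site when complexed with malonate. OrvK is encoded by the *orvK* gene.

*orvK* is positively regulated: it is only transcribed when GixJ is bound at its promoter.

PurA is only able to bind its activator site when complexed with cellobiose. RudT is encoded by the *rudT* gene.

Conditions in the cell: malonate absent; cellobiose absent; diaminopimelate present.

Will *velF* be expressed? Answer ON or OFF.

ON

Malonate is absent, so GixJ is inactive.
Required activator GixJ is absent, so *orvK* is not transcribed.
So OrvK is not produced.
With no repressor bound, *haxH* is transcribed.
So HaxH is produced and active.
Cellobiose is absent, so PurA is inactive.
Required activator PurA is absent, so *orvS* is not transcribed.
So OrvS is not produced.
Diaminopimelate is present, so IrpH is active.
No repressor is bound and IrpH is active, so *sibG* is transcribed.
So SibG is produced and active.
No repressor is bound and HaxH and SibG are active, so *temR* is transcribed.
So TemR is produced and active.
With repressor TemR bound, *rudT* is not transcribed.
So RudT is not produced.
With no repressor bound, *velF* is transcribed.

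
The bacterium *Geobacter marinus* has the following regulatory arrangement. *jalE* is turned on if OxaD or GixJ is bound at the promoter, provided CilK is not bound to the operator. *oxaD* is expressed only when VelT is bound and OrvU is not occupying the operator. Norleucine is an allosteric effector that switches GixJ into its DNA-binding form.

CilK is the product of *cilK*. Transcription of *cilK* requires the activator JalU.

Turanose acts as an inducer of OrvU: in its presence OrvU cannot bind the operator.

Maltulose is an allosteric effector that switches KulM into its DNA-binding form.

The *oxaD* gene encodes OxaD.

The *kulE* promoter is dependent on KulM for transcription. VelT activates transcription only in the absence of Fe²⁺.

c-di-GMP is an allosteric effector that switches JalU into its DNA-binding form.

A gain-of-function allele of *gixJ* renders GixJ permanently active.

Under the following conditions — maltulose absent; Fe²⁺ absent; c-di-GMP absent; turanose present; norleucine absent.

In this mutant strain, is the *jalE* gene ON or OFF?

c-di-GMP is absent, so JalU is inactive.
Required activator JalU is absent, so *cilK* is not transcribed.
So CilK is not produced.
Fe²⁺ is absent, so VelT is active.
Turanose is present, so OrvU is inactive.
No repressor is bound and VelT is active, so *oxaD* is transcribed.
So OxaD is produced and active.
GixJ is constitutively active in this strain.
Activator OxaD is present, so *jalE* is transcribed.

ON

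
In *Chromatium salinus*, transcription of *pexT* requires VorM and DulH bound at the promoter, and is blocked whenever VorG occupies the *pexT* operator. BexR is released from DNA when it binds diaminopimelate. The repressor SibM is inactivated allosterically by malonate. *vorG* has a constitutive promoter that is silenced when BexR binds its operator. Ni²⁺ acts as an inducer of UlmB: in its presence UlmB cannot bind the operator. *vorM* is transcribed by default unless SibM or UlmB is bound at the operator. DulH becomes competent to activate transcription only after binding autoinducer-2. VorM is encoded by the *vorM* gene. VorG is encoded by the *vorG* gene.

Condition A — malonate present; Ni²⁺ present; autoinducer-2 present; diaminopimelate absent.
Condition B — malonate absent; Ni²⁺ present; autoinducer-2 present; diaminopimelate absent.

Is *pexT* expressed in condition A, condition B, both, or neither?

Condition A:
Malonate is present, so SibM is inactive.
Ni²⁺ is present, so UlmB is inactive.
With no repressor bound, *vorM* is transcribed.
So VorM is produced and active.
Autoinducer-2 is present, so DulH is active.
Diaminopimelate is absent, so BexR is active.
With repressor BexR bound, *vorG* is not transcribed.
So VorG is not produced.
No repressor is bound and VorM and DulH are active, so *pexT* is transcribed.
→ *pexT* is ON in A.
Condition B:
Malonate is absent, so SibM is active.
Ni²⁺ is present, so UlmB is inactive.
With repressor SibM bound, *vorM* is not transcribed.
So VorM is not produced.
Autoinducer-2 is present, so DulH is active.
Diaminopimelate is absent, so BexR is active.
With repressor BexR bound, *vorG* is not transcribed.
So VorG is not produced.
Required activator VorM is absent, so *pexT* is not transcribed.
→ *pexT* is OFF in B.

A only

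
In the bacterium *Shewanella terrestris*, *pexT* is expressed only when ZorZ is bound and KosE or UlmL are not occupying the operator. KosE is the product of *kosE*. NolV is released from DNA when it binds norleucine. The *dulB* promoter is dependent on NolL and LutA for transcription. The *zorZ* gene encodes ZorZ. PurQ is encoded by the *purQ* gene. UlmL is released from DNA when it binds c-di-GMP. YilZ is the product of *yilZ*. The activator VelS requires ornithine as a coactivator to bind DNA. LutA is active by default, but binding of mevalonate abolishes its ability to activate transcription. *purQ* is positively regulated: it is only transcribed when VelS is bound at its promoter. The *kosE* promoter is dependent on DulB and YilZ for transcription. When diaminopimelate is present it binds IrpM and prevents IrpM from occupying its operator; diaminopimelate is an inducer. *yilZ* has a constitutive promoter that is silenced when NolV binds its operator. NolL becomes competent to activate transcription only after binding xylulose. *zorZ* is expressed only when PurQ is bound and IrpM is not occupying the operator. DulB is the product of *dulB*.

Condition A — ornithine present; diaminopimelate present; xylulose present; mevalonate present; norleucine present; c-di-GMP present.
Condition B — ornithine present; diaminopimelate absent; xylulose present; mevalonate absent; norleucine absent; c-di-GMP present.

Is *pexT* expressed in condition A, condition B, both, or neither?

A only

Condition A:
Ornithine is present, so VelS is active.
No repressor is bound and VelS is active, so *purQ* is transcribed.
So PurQ is produced and active.
Diaminopimelate is present, so IrpM is inactive.
No repressor is bound and PurQ is active, so *zorZ* is transcribed.
So ZorZ is produced and active.
Xylulose is present, so NolL is active.
Mevalonate is present, so LutA is inactive.
Required activator LutA is absent, so *dulB* is not transcribed.
So DulB is not produced.
Norleucine is present, so NolV is inactive.
With no repressor bound, *yilZ* is transcribed.
So YilZ is produced and active.
Required activator DulB is absent, so *kosE* is not transcribed.
So KosE is not produced.
c-di-GMP is present, so UlmL is inactive.
No repressor is bound and ZorZ is active, so *pexT* is transcribed.
→ *pexT* is ON in A.
Condition B:
Ornithine is present, so VelS is active.
No repressor is bound and VelS is active, so *purQ* is transcribed.
So PurQ is produced and active.
Diaminopimelate is absent, so IrpM is active.
With repressor IrpM bound, *zorZ* is not transcribed.
So ZorZ is not produced.
Xylulose is present, so NolL is active.
Mevalonate is absent, so LutA is active.
No repressor is bound and NolL and LutA are active, so *dulB* is transcribed.
So DulB is produced and active.
Norleucine is absent, so NolV is active.
With repressor NolV bound, *yilZ* is not transcribed.
So YilZ is not produced.
Required activator YilZ is absent, so *kosE* is not transcribed.
So KosE is not produced.
c-di-GMP is present, so UlmL is inactive.
Required activator ZorZ is absent, so *pexT* is not transcribed.
→ *pexT* is OFF in B.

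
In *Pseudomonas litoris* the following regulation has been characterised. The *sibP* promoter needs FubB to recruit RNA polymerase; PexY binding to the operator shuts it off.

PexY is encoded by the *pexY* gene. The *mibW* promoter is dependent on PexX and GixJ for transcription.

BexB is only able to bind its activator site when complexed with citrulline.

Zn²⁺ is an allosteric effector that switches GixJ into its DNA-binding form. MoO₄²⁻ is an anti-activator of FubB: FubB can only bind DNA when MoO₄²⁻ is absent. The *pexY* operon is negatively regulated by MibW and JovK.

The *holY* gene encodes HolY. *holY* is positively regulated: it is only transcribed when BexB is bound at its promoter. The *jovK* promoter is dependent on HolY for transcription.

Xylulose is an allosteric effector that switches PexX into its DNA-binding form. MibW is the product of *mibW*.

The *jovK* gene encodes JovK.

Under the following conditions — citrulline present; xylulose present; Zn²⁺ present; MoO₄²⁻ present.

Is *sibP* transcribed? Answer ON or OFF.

MoO₄²⁻ is present, so FubB is inactive.
Xylulose is present, so PexX is active.
Zn²⁺ is present, so GixJ is active.
No repressor is bound and PexX and GixJ are active, so *mibW* is transcribed.
So MibW is produced and active.
Citrulline is present, so BexB is active.
No repressor is bound and BexB is active, so *holY* is transcribed.
So HolY is produced and active.
No repressor is bound and HolY is active, so *jovK* is transcribed.
So JovK is produced and active.
With repressor MibW bound, *pexY* is not transcribed.
So PexY is not produced.
Required activator FubB is absent, so *sibP* is not transcribed.

OFF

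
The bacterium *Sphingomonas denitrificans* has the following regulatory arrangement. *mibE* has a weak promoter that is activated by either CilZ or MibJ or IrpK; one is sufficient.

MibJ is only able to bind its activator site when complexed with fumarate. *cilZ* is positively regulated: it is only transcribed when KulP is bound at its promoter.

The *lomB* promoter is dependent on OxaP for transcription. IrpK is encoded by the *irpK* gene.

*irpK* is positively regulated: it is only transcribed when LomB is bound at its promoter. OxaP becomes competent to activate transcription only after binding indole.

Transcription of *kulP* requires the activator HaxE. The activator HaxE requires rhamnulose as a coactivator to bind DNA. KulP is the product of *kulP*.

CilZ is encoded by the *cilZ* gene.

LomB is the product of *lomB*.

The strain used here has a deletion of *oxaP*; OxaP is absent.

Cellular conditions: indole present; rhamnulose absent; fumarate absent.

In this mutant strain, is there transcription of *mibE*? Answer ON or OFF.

Rhamnulose is absent, so HaxE is inactive.
Required activator HaxE is absent, so *kulP* is not transcribed.
So KulP is not produced.
Required activator KulP is absent, so *cilZ* is not transcribed.
So CilZ is not produced.
Fumarate is absent, so MibJ is inactive.
OxaP is non-functional in this strain, so it has no effect.
Required activator OxaP is absent, so *lomB* is not transcribed.
So LomB is not produced.
Required activator LomB is absent, so *irpK* is not transcribed.
So IrpK is not produced.
No activator is available at the *mibE* promoter, so *mibE* is not transcribed.

OFF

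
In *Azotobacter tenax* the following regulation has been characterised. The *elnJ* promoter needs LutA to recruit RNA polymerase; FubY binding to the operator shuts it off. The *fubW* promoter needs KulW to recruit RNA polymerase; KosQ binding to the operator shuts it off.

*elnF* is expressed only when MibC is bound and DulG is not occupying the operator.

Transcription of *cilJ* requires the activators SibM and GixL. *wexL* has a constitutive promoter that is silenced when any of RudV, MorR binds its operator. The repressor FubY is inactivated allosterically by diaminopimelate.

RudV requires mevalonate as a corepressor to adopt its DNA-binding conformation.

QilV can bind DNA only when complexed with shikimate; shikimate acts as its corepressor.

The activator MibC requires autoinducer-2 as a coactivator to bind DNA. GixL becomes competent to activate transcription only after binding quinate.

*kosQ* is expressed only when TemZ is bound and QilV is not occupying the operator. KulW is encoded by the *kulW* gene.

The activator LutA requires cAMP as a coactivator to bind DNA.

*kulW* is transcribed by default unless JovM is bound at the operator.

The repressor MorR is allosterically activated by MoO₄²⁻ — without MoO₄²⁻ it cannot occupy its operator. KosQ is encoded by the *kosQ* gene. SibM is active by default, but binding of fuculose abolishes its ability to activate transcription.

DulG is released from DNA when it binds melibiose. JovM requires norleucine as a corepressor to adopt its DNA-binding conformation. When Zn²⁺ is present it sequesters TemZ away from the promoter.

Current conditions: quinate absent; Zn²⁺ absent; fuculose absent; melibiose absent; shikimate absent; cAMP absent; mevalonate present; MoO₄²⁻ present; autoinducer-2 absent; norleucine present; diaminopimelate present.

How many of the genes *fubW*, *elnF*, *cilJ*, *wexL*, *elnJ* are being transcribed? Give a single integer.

0

Norleucine is present, so JovM is active.
With repressor JovM bound, *kulW* is not transcribed.
So KulW is not produced.
Zn²⁺ is absent, so TemZ is active.
Shikimate is absent, so QilV is inactive.
No repressor is bound and TemZ is active, so *kosQ* is transcribed.
So KosQ is produced and active.
With repressor KosQ bound, *fubW* is not transcribed.
→ *fubW* is OFF.
Melibiose is absent, so DulG is active.
Autoinducer-2 is absent, so MibC is inactive.
With repressor DulG bound, *elnF* is not transcribed.
→ *elnF* is OFF.
Fuculose is absent, so SibM is active.
Quinate is absent, so GixL is inactive.
Required activator GixL is absent, so *cilJ* is not transcribed.
→ *cilJ* is OFF.
Mevalonate is present, so RudV is active.
MoO₄²⁻ is present, so MorR is active.
With repressor RudV bound, *wexL* is not transcribed.
→ *wexL* is OFF.
cAMP is absent, so LutA is inactive.
Diaminopimelate is present, so FubY is inactive.
Required activator LutA is absent, so *elnJ* is not transcribed.
→ *elnJ* is OFF.
0 of the 5 genes are transcribed.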